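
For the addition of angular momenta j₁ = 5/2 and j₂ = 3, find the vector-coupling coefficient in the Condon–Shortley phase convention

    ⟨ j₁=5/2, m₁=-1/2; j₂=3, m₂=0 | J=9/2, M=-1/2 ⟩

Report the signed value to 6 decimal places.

-0.208063  (= −√(10/231))

triangle: 1!×4!×5!/11! = 2880/39916800
(j±m)!: 2!×3!×3!×3!×4!×5! = 1244160
prefactor² = (2J+1)×Δ×N² = 69120/77
  k=0: +1/(0!×1!×3!×3!×1!×2!) = 1/72
  k=1: −1/(1!×0!×2!×2!×2!×3!) = -1/48
Σ = -1/144  ⇒  CG² = 69120/77×(-1/144)² = 10/231
CG = −√(10/231) = -0.208063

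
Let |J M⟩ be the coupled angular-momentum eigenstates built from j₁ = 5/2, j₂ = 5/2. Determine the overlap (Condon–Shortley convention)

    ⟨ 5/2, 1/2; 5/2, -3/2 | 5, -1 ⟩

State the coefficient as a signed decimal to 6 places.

+√(5/21) = +0.487950

j₁+j₂−J=0  J+j₁−j₂=5  J−j₁+j₂=5  j₁+j₂+J+1=11
(j₁±m₁, j₂±m₂, J±M) = (3,2,1,4,4,6)
P² = 138240/7
sum k=0..0:
  [0] +1/288 = 1/288
S = 1/288
C² = P²·S² = 5/21 ; C = +0.487950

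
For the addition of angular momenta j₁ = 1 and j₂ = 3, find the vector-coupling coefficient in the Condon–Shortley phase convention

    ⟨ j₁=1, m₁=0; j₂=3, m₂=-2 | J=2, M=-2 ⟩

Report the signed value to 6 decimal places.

√[5·2!0!4!/7! · 1!1!1!5!0!4!] = √(960/7)
  +(−1)^1/∏(1,1,0,0,0,4)! = -1/24  (running -1/24)
⟨..|..⟩ = √(960/7)·(-1/24) = -0.487950

-0.487950  (= −√(5/21))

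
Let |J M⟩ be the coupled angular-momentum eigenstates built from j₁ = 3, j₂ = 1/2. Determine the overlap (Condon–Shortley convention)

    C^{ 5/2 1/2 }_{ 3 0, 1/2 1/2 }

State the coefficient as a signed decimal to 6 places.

triangle: 1!*5!*0!/7! = 120/5040
(j±m)!: 3!*3!*1!*0!*3!*2! = 432
prefactor² = (2J+1)*Δ*N² = 432/7
  k=1: −1/(1!*0!*2!*0!*3!*0!) = -1/12
Σ = -1/12  ⇒  CG² = 432/7*(-1/12)² = 3/7
CG = −√(3/7) = -0.654654

-0.654654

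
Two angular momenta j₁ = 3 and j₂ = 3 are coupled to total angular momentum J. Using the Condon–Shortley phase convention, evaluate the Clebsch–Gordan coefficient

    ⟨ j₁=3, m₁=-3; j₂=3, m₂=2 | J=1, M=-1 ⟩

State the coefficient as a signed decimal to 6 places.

√[3·5!1!1!/8! · 0!6!5!1!0!2!] = √(10800/7)
  +(−1)^5/∏(5,0,1,0,0,1)! = -1/120  (running -1/120)
⟨..|..⟩ = √(10800/7)·(-1/120) = -0.327327

−√(3/28) ≈ -0.327327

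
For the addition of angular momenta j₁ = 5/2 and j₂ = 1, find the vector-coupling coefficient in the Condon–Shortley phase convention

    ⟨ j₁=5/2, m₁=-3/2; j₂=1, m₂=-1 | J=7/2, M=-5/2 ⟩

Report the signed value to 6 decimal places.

+√(5/7) = +0.845154

√[8·0!5!2!/8! · 1!4!0!2!1!6!] = √(11520/7)
  +(−1)^0/∏(0,0,4,0,1,2)! = 1/48  (running 1/48)
⟨..|..⟩ = √(11520/7)·(1/48) = +0.845154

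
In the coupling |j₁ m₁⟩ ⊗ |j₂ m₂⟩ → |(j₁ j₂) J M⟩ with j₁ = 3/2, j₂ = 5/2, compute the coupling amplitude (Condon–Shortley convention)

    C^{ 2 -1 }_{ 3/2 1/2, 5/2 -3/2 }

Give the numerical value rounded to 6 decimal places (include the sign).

+√(1/42) = +0.154303

j₁+j₂−J=2  J+j₁−j₂=1  J−j₁+j₂=3  j₁+j₂+J+1=7
(j₁±m₁, j₂±m₂, J±M) = (2,1,1,4,1,3)
P² = 24/7
sum k=0..1:
  [0] +1/4 = 1/4
  [1] −1/6 = -1/6
S = 1/12
C² = P²·S² = 1/42 ; C = +0.154303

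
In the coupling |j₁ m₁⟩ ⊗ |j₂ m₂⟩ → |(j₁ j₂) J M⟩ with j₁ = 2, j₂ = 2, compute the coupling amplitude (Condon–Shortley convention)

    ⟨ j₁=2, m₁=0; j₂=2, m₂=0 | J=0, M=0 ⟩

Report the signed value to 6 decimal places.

+√(1/5) = +0.447214

triangle: 4!·0!·0!/5! = 24/120
(j±m)!: 2!·2!·2!·2!·0!·0! = 16
prefactor² = (2J+1)·Δ·N² = 16/5
  k=2: +1/(2!·2!·0!·0!·0!·0!) = 1/4
Σ = 1/4  ⇒  CG² = 16/5·1/4² = 1/5
CG = +√(1/5) = +0.447214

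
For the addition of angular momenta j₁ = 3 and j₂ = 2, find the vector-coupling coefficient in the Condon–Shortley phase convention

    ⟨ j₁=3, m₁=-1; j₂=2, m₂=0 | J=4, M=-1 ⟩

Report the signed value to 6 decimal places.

j₁+j₂−J=1  J+j₁−j₂=5  J−j₁+j₂=3  j₁+j₂+J+1=10
(j₁±m₁, j₂±m₂, J±M) = (2,4,2,2,3,5)
P² = 1728/7
sum k=0..1:
  [0] +1/48 = 1/48
  [1] −1/24 = -1/24
S = -1/48
C² = P²·S² = 3/28 ; C = -0.327327

−√(3/28) ≈ -0.327327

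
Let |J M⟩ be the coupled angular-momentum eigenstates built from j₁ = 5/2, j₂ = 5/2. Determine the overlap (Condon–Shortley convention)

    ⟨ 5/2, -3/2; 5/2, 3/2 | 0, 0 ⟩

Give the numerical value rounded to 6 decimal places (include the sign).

+0.408248

√[1·5!0!0!/6! · 1!4!4!1!0!0!] = √(96)
  +(−1)^4/∏(4,1,0,0,0,0)! = 1/24  (running 1/24)
⟨..|..⟩ = √(96)·(1/24) = +0.408248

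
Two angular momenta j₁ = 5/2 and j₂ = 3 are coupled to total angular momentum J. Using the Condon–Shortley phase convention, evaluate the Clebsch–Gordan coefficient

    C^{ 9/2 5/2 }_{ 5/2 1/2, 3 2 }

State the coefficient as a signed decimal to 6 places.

√[10·1!4!5!/11! · 3!2!5!1!7!2!] = √(115200/11)
  +(−1)^0/∏(0,1,2,5,2,0)! = 1/480  (running 1/480)
  +(−1)^1/∏(1,0,1,4,3,1)! = -1/144  (running -7/1440)
⟨..|..⟩ = √(115200/11)·(-7/1440) = -0.497468

−√(49/198) ≈ -0.497468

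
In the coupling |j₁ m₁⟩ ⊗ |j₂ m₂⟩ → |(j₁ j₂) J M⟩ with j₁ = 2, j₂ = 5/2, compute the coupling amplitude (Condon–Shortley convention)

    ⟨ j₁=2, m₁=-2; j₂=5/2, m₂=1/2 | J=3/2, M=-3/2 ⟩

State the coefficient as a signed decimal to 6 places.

-0.338062  (= −√(4/35))

j₁+j₂−J=3  J+j₁−j₂=1  J−j₁+j₂=2  j₁+j₂+J+1=7
(j₁±m₁, j₂±m₂, J±M) = (0,4,3,2,0,3)
P² = 576/35
sum k=3..3:
  [3] −1/12 = -1/12
S = -1/12
C² = P²·S² = 4/35 ; C = -0.338062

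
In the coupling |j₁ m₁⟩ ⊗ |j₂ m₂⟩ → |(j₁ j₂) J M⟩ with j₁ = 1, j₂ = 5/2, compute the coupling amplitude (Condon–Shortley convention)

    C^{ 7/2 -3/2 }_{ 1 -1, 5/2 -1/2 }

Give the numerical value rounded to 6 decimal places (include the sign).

triangle: 0!×2!×5!/8! = 240/40320
(j±m)!: 0!×2!×2!×3!×2!×5! = 5760
prefactor² = (2J+1)×Δ×N² = 1920/7
  k=0: +1/(0!×0!×2!×2!×0!×3!) = 1/24
Σ = 1/24  ⇒  CG² = 1920/7×1/24² = 10/21
CG = +√(10/21) = +0.690066

+√(10/21) ≈ +0.690066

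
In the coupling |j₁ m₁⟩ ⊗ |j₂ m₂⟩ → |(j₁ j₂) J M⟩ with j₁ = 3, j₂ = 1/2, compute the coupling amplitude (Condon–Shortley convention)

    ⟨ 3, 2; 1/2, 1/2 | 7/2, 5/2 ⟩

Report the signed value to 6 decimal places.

√[8·0!6!1!/8! · 5!1!1!0!6!1!] = √(86400/7)
  +(−1)^0/∏(0,0,1,1,5,0)! = 1/120  (running 1/120)
⟨..|..⟩ = √(86400/7)·(1/120) = +0.925820

+√(6/7) ≈ +0.925820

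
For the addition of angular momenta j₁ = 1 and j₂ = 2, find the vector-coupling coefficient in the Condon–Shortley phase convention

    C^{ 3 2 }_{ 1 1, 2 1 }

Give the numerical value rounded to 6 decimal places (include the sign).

triangle: 0!*2!*4!/7! = 48/5040
(j±m)!: 2!*0!*3!*1!*5!*1! = 1440
prefactor² = (2J+1)*Δ*N² = 96
  k=0: +1/(0!*0!*0!*3!*2!*1!) = 1/12
Σ = 1/12  ⇒  CG² = 96*1/12² = 2/3
CG = +√(2/3) = +0.816497

+0.816497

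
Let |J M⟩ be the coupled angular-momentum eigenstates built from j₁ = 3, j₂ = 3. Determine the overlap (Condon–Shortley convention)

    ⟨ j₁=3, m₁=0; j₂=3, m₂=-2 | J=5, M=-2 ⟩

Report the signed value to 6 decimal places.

j₁+j₂−J=1  J+j₁−j₂=5  J−j₁+j₂=5  j₁+j₂+J+1=12
(j₁±m₁, j₂±m₂, J±M) = (3,3,1,5,3,7)
P² = 43200
sum k=0..1:
  [0] +1/288 = 1/288
  [1] −1/1440 = -1/1440
S = 1/360
C² = P²·S² = 1/3 ; C = +0.577350

+√(1/3) ≈ +0.577350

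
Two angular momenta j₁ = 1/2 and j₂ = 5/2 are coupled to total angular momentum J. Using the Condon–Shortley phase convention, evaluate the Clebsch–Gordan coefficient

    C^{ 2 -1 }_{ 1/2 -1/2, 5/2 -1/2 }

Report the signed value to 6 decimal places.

-0.577350

√[5·1!0!4!/6! · 0!1!2!3!1!3!] = √(12)
  +(−1)^1/∏(1,0,0,1,0,3)! = -1/6  (running -1/6)
⟨..|..⟩ = √(12)·(-1/6) = -0.577350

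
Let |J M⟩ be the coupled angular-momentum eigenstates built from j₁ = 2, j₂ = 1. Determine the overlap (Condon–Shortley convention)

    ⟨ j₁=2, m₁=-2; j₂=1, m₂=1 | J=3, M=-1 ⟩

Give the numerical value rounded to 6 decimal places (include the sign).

j₁+j₂−J=0  J+j₁−j₂=4  J−j₁+j₂=2  j₁+j₂+J+1=7
(j₁±m₁, j₂±m₂, J±M) = (0,4,2,0,2,4)
P² = 768/5
sum k=0..0:
  [0] +1/48 = 1/48
S = 1/48
C² = P²·S² = 1/15 ; C = +0.258199

+0.258199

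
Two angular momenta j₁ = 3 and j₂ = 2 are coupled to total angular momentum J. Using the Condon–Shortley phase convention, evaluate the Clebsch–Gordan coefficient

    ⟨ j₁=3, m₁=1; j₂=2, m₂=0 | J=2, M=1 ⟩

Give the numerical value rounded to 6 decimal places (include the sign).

triangle: 3!·3!·1!/8! = 36/40320
(j±m)!: 4!·2!·2!·2!·3!·1! = 1152
prefactor² = (2J+1)·Δ·N² = 36/7
  k=1: −1/(1!·2!·1!·1!·2!·0!) = -1/4
  k=2: +1/(2!·1!·0!·0!·3!·1!) = 1/12
Σ = -1/6  ⇒  CG² = 36/7·(-1/6)² = 1/7
CG = −√(1/7) = -0.377964

−√(1/7) ≈ -0.377964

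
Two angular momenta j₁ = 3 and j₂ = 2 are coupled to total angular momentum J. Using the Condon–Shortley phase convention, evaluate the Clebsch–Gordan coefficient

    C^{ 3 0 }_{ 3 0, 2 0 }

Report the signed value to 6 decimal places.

-0.516398  (= −√(4/15))

√[7·2!4!2!/9! · 3!3!2!2!3!3!] = √(48/5)
  +(−1)^0/∏(0,2,3,2,1,0)! = 1/24  (running 1/24)
  +(−1)^1/∏(1,1,2,1,2,1)! = -1/4  (running -5/24)
  +(−1)^2/∏(2,0,1,0,3,2)! = 1/24  (running -1/6)
⟨..|..⟩ = √(48/5)·(-1/6) = -0.516398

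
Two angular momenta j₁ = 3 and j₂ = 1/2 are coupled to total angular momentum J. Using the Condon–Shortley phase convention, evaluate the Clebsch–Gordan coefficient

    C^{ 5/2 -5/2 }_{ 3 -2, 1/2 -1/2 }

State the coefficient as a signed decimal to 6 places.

j₁+j₂−J=1  J+j₁−j₂=5  J−j₁+j₂=0  j₁+j₂+J+1=7
(j₁±m₁, j₂±m₂, J±M) = (1,5,0,1,0,5)
P² = 14400/7
sum k=0..0:
  [0] +1/120 = 1/120
S = 1/120
C² = P²·S² = 1/7 ; C = +0.377964

+0.377964  (= +√(1/7))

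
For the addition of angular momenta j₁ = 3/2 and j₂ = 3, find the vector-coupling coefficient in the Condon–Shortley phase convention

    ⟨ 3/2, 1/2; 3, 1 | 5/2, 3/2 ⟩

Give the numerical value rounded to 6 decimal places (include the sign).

−√(7/20) ≈ -0.591608

triangle: 2!×1!×4!/8! = 48/40320
(j±m)!: 2!×1!×4!×2!×4!×1! = 2304
prefactor² = (2J+1)×Δ×N² = 576/35
  k=0: +1/(0!×2!×1!×4!×0!×0!) = 1/48
  k=1: −1/(1!×1!×0!×3!×1!×1!) = -1/6
Σ = -7/48  ⇒  CG² = 576/35×(-7/48)² = 7/20
CG = −√(7/20) = -0.591608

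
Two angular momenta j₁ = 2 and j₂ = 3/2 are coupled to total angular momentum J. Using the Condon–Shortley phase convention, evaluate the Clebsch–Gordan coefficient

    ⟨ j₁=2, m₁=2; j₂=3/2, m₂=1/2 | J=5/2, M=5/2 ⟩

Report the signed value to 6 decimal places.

+√(4/7) ≈ +0.755929

j₁+j₂−J=1  J+j₁−j₂=3  J−j₁+j₂=2  j₁+j₂+J+1=7
(j₁±m₁, j₂±m₂, J±M) = (4,0,2,1,5,0)
P² = 576/7
sum k=0..0:
  [0] +1/12 = 1/12
S = 1/12
C² = P²·S² = 4/7 ; C = +0.755929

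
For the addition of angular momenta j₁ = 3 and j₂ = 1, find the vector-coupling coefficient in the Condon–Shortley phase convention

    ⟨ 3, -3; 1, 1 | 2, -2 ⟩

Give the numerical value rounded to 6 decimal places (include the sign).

√[5·2!4!0!/7! · 0!6!2!0!0!4!] = √(11520/7)
  +(−1)^2/∏(2,0,4,0,0,0)! = 1/48  (running 1/48)
⟨..|..⟩ = √(11520/7)·(1/48) = +0.845154

+√(5/7) ≈ +0.845154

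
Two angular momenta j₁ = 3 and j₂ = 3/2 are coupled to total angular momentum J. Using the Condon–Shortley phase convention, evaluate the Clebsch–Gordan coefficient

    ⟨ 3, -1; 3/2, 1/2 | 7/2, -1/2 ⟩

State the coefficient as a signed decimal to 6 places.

√[8·1!5!2!/9! · 2!4!2!1!3!4!] = √(512/7)
  +(−1)^0/∏(0,1,4,2,1,0)! = 1/48  (running 1/48)
  +(−1)^1/∏(1,0,3,1,2,1)! = -1/12  (running -1/16)
⟨..|..⟩ = √(512/7)·(-1/16) = -0.534522

-0.534522  (= −√(2/7))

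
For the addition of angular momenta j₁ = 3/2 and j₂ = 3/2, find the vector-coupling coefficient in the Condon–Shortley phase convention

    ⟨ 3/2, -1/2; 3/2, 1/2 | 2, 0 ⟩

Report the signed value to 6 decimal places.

j₁+j₂−J=1  J+j₁−j₂=2  J−j₁+j₂=2  j₁+j₂+J+1=6
(j₁±m₁, j₂±m₂, J±M) = (1,2,2,1,2,2)
P² = 4/9
sum k=0..1:
  [0] +1/4 = 1/4
  [1] −1/1 = -1
S = -3/4
C² = P²·S² = 1/4 ; C = -0.500000

−√(1/4) = -0.500000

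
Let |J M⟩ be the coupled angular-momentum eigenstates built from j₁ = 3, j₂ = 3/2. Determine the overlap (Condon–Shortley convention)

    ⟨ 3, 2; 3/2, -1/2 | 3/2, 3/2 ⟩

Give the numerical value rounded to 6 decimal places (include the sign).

-0.534522  (= −√(2/7))

j₁+j₂−J=3  J+j₁−j₂=3  J−j₁+j₂=0  j₁+j₂+J+1=7
(j₁±m₁, j₂±m₂, J±M) = (5,1,1,2,3,0)
P² = 288/7
sum k=1..1:
  [1] −1/12 = -1/12
S = -1/12
C² = P²·S² = 2/7 ; C = -0.534522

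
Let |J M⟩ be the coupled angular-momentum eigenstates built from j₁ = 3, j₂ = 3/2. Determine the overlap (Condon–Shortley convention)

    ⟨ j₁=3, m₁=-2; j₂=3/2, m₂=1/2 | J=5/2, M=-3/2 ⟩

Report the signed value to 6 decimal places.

+√(1/14) ≈ +0.267261

j₁+j₂−J=2  J+j₁−j₂=4  J−j₁+j₂=1  j₁+j₂+J+1=8
(j₁±m₁, j₂±m₂, J±M) = (1,5,2,1,1,4)
P² = 288/7
sum k=1..2:
  [1] −1/24 = -1/24
  [2] +1/12 = 1/12
S = 1/24
C² = P²·S² = 1/14 ; C = +0.267261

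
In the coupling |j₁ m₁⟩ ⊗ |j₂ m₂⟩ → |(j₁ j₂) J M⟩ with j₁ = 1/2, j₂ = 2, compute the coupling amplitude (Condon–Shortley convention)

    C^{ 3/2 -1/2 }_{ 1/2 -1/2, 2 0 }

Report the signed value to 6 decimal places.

√[4·1!0!3!/5! · 0!1!2!2!1!2!] = √(8/5)
  +(−1)^1/∏(1,0,0,1,0,2)! = -1/2  (running -1/2)
⟨..|..⟩ = √(8/5)·(-1/2) = -0.632456

-0.632456  (= −√(2/5))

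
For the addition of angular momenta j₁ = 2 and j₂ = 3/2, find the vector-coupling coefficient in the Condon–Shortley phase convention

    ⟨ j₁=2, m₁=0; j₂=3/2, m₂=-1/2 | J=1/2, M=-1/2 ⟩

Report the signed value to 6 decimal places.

triangle: 3!·1!·0!/5! = 6/120
(j±m)!: 2!·2!·1!·2!·0!·1! = 8
prefactor² = (2J+1)·Δ·N² = 4/5
  k=1: −1/(1!·2!·1!·0!·0!·0!) = -1/2
Σ = -1/2  ⇒  CG² = 4/5·(-1/2)² = 1/5
CG = −√(1/5) = -0.447214

−√(1/5) ≈ -0.447214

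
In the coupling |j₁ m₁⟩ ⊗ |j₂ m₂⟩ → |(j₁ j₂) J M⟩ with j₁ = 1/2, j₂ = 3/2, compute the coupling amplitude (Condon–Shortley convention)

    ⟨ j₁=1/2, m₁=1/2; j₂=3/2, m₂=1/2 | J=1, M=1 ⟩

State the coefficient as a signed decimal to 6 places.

√[3·1!0!2!/4! · 1!0!2!1!2!0!] = √(1)
  +(−1)^0/∏(0,1,0,2,0,0)! = 1/2  (running 1/2)
⟨..|..⟩ = √(1)·(1/2) = +0.500000

+0.500000  (= +√(1/4))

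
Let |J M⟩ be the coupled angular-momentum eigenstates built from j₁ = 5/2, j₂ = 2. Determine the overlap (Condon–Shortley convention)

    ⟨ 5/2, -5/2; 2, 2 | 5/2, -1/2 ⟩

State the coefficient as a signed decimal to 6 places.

+0.462910  (= +√(3/14))

triangle: 2!·3!·2!/8! = 24/40320
(j±m)!: 0!·5!·4!·0!·2!·3! = 34560
prefactor² = (2J+1)·Δ·N² = 864/7
  k=2: +1/(2!·0!·3!·2!·0!·0!) = 1/24
Σ = 1/24  ⇒  CG² = 864/7·1/24² = 3/14
CG = +√(3/14) = +0.462910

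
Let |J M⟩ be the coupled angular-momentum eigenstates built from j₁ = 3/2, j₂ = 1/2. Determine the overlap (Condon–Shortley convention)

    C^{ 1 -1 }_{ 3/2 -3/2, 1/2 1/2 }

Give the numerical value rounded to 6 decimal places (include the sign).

−√(3/4) ≈ -0.866025

triangle: 1!*2!*0!/4! = 2/24
(j±m)!: 0!*3!*1!*0!*0!*2! = 12
prefactor² = (2J+1)*Δ*N² = 3
  k=1: −1/(1!*0!*2!*0!*0!*0!) = -1/2
Σ = -1/2  ⇒  CG² = 3*(-1/2)² = 3/4
CG = −√(3/4) = -0.866025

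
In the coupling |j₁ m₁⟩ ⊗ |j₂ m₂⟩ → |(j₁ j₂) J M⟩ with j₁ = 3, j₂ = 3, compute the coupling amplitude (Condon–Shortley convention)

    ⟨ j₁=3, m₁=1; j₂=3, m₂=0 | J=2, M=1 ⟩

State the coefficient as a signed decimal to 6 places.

triangle: 4!·2!·2!/9! = 96/362880
(j±m)!: 4!·2!·3!·3!·3!·1! = 10368
prefactor² = (2J+1)·Δ·N² = 96/7
  k=1: −1/(1!·3!·1!·2!·1!·0!) = -1/12
  k=2: +1/(2!·2!·0!·1!·2!·1!) = 1/8
Σ = 1/24  ⇒  CG² = 96/7·1/24² = 1/42
CG = +√(1/42) = +0.154303

+0.154303  (= +√(1/42))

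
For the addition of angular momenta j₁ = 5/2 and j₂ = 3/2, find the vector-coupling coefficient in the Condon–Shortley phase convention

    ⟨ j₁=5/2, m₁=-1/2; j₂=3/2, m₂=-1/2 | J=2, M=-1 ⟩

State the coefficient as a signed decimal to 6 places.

j₁+j₂−J=2  J+j₁−j₂=3  J−j₁+j₂=1  j₁+j₂+J+1=7
(j₁±m₁, j₂±m₂, J±M) = (2,3,1,2,1,3)
P² = 12/7
sum k=0..1:
  [0] +1/12 = 1/12
  [1] −1/2 = -1/2
S = -5/12
C² = P²·S² = 25/84 ; C = -0.545545

−√(25/84) = -0.545545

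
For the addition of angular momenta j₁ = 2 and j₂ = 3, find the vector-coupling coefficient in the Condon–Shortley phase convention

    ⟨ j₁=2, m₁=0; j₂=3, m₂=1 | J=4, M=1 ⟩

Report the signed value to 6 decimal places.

-0.327327  (= −√(3/28))

√[9·1!3!5!/10! · 2!2!4!2!5!3!] = √(1728/7)
  +(−1)^0/∏(0,1,2,4,1,1)! = 1/48  (running 1/48)
  +(−1)^1/∏(1,0,1,3,2,2)! = -1/24  (running -1/48)
⟨..|..⟩ = √(1728/7)·(-1/48) = -0.327327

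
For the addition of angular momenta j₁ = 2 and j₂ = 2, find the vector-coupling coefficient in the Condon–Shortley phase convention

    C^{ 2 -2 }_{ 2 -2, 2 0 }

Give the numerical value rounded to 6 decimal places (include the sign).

triangle: 2!*2!*2!/7! = 8/5040
(j±m)!: 0!*4!*2!*2!*0!*4! = 2304
prefactor² = (2J+1)*Δ*N² = 128/7
  k=2: +1/(2!*0!*2!*0!*0!*2!) = 1/8
Σ = 1/8  ⇒  CG² = 128/7*1/8² = 2/7
CG = +√(2/7) = +0.534522

+√(2/7) ≈ +0.534522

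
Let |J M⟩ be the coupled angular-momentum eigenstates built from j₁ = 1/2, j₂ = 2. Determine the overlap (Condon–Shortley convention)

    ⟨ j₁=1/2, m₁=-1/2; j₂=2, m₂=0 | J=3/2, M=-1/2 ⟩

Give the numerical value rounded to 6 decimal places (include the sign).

-0.632456

√[4·1!0!3!/5! · 0!1!2!2!1!2!] = √(8/5)
  +(−1)^1/∏(1,0,0,1,0,2)! = -1/2  (running -1/2)
⟨..|..⟩ = √(8/5)·(-1/2) = -0.632456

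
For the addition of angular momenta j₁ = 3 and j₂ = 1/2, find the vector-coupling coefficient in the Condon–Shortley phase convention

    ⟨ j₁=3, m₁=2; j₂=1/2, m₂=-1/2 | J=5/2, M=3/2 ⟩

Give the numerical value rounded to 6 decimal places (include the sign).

+0.845154

triangle: 1!×5!×0!/7! = 120/5040
(j±m)!: 5!×1!×0!×1!×4!×1! = 2880
prefactor² = (2J+1)×Δ×N² = 2880/7
  k=0: +1/(0!×1!×1!×0!×4!×0!) = 1/24
Σ = 1/24  ⇒  CG² = 2880/7×1/24² = 5/7
CG = +√(5/7) = +0.845154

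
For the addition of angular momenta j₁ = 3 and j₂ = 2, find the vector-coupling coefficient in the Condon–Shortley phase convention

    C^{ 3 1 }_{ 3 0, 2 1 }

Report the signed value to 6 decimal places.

-0.182574

triangle: 2!·4!·2!/9! = 96/362880
(j±m)!: 3!·3!·3!·1!·4!·2! = 10368
prefactor² = (2J+1)·Δ·N² = 96/5
  k=1: −1/(1!·1!·2!·2!·2!·0!) = -1/8
  k=2: +1/(2!·0!·1!·1!·3!·1!) = 1/12
Σ = -1/24  ⇒  CG² = 96/5·(-1/24)² = 1/30
CG = −√(1/30) = -0.182574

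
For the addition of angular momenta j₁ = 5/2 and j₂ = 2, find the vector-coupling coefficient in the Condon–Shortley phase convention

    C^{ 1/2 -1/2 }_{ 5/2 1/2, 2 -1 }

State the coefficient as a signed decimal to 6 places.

-0.365148

j₁+j₂−J=4  J+j₁−j₂=1  J−j₁+j₂=0  j₁+j₂+J+1=6
(j₁±m₁, j₂±m₂, J±M) = (3,2,1,3,0,1)
P² = 24/5
sum k=1..1:
  [1] −1/6 = -1/6
S = -1/6
C² = P²·S² = 2/15 ; C = -0.365148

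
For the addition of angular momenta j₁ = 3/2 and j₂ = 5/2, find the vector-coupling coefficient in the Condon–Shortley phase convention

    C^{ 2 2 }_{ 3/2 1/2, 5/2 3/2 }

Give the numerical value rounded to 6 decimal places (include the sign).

j₁+j₂−J=2  J+j₁−j₂=1  J−j₁+j₂=3  j₁+j₂+J+1=7
(j₁±m₁, j₂±m₂, J±M) = (2,1,4,1,4,0)
P² = 96/7
sum k=1..1:
  [1] −1/6 = -1/6
S = -1/6
C² = P²·S² = 8/21 ; C = -0.617213

-0.617213  (= −√(8/21))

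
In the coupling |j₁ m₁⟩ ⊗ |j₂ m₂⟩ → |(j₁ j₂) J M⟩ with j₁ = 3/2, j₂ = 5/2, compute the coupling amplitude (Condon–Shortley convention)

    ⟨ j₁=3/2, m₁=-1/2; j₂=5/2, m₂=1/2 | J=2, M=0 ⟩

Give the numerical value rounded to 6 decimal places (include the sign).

j₁+j₂−J=2  J+j₁−j₂=1  J−j₁+j₂=3  j₁+j₂+J+1=7
(j₁±m₁, j₂±m₂, J±M) = (1,2,3,2,2,2)
P² = 8/7
sum k=1..2:
  [1] −1/2 = -1/2
  [2] +1/4 = 1/4
S = -1/4
C² = P²·S² = 1/14 ; C = -0.267261

-0.267261  (= −√(1/14))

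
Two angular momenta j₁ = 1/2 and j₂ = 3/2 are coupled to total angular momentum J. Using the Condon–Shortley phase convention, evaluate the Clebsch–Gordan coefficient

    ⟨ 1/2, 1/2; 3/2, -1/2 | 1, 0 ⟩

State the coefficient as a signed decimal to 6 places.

j₁+j₂−J=1  J+j₁−j₂=0  J−j₁+j₂=2  j₁+j₂+J+1=4
(j₁±m₁, j₂±m₂, J±M) = (1,0,1,2,1,1)
P² = 1/2
sum k=0..0:
  [0] +1/1 = 1
S = 1
C² = P²·S² = 1/2 ; C = +0.707107

+√(1/2) = +0.707107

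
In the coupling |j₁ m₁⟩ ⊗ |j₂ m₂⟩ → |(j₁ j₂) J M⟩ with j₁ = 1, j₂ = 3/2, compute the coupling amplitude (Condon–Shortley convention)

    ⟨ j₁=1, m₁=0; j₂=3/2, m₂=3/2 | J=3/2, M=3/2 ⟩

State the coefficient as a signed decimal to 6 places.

−√(3/5) = -0.774597

triangle: 1!×1!×2!/5! = 2/120
(j±m)!: 1!×1!×3!×0!×3!×0! = 36
prefactor² = (2J+1)×Δ×N² = 12/5
  k=1: −1/(1!×0!×0!×2!×1!×0!) = -1/2
Σ = -1/2  ⇒  CG² = 12/5×(-1/2)² = 3/5
CG = −√(3/5) = -0.774597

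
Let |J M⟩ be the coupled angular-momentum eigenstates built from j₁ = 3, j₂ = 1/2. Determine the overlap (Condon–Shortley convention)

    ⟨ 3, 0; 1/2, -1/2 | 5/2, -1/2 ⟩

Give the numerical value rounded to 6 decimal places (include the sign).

j₁+j₂−J=1  J+j₁−j₂=5  J−j₁+j₂=0  j₁+j₂+J+1=7
(j₁±m₁, j₂±m₂, J±M) = (3,3,0,1,2,3)
P² = 432/7
sum k=0..0:
  [0] +1/12 = 1/12
S = 1/12
C² = P²·S² = 3/7 ; C = +0.654654

+√(3/7) = +0.654654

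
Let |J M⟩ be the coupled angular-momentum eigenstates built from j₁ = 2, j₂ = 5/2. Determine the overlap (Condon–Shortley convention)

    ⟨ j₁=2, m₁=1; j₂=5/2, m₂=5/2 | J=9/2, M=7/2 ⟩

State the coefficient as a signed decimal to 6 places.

+√(4/9) = +0.666667

triangle: 0!*4!*5!/10! = 2880/3628800
(j±m)!: 3!*1!*5!*0!*8!*1! = 29030400
prefactor² = (2J+1)*Δ*N² = 230400
  k=0: +1/(0!*0!*1!*5!*3!*0!) = 1/720
Σ = 1/720  ⇒  CG² = 230400*1/720² = 4/9
CG = +√(4/9) = +0.666667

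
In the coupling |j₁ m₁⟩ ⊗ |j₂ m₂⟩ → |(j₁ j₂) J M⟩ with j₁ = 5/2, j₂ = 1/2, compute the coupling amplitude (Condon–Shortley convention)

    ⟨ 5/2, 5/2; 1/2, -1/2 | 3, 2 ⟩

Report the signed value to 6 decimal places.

triangle: 0!×5!×1!/7! = 120/5040
(j±m)!: 5!×0!×0!×1!×5!×1! = 14400
prefactor² = (2J+1)×Δ×N² = 2400
  k=0: +1/(0!×0!×0!×0!×5!×1!) = 1/120
Σ = 1/120  ⇒  CG² = 2400×1/120² = 1/6
CG = +√(1/6) = +0.408248

+√(1/6) ≈ +0.408248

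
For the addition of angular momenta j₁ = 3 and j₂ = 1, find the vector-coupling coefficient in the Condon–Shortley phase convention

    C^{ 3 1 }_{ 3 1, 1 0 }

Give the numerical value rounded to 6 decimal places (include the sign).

+0.288675  (= +√(1/12))

j₁+j₂−J=1  J+j₁−j₂=5  J−j₁+j₂=1  j₁+j₂+J+1=8
(j₁±m₁, j₂±m₂, J±M) = (4,2,1,1,4,2)
P² = 48
sum k=0..1:
  [0] +1/12 = 1/12
  [1] −1/24 = -1/24
S = 1/24
C² = P²·S² = 1/12 ; C = +0.288675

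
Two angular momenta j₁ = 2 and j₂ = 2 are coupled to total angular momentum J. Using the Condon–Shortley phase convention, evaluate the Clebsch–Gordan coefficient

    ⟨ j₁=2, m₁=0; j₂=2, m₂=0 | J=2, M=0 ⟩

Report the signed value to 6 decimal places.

j₁+j₂−J=2  J+j₁−j₂=2  J−j₁+j₂=2  j₁+j₂+J+1=7
(j₁±m₁, j₂±m₂, J±M) = (2,2,2,2,2,2)
P² = 32/63
sum k=0..2:
  [0] +1/8 = 1/8
  [1] −1/1 = -1
  [2] +1/8 = 1/8
S = -3/4
C² = P²·S² = 2/7 ; C = -0.534522

−√(2/7) = -0.534522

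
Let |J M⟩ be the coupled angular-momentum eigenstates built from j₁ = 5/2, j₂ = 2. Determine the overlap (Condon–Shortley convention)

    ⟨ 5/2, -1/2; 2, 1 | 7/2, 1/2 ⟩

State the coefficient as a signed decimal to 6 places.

triangle: 1!*4!*3!/9! = 144/362880
(j±m)!: 2!*3!*3!*1!*4!*3! = 10368
prefactor² = (2J+1)*Δ*N² = 1152/35
  k=0: +1/(0!*1!*3!*3!*1!*0!) = 1/36
  k=1: −1/(1!*0!*2!*2!*2!*1!) = -1/8
Σ = -7/72  ⇒  CG² = 1152/35*(-7/72)² = 14/45
CG = −√(14/45) = -0.557773

-0.557773  (= −√(14/45))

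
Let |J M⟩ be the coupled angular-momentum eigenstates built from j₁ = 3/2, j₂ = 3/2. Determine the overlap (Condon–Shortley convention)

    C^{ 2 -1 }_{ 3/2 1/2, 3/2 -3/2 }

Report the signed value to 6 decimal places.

√[5·1!2!2!/6! · 2!1!0!3!1!3!] = √(2)
  +(−1)^0/∏(0,1,1,0,1,2)! = 1/2  (running 1/2)
⟨..|..⟩ = √(2)·(1/2) = +0.707107

+√(1/2) ≈ +0.707107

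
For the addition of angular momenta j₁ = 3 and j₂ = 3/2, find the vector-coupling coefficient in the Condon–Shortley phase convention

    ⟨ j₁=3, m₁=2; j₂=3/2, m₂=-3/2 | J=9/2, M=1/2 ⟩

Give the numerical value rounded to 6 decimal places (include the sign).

+√(1/21) = +0.218218

√[10·0!6!3!/10! · 5!1!0!3!5!4!] = √(172800/7)
  +(−1)^0/∏(0,0,1,0,5,3)! = 1/720  (running 1/720)
⟨..|..⟩ = √(172800/7)·(1/720) = +0.218218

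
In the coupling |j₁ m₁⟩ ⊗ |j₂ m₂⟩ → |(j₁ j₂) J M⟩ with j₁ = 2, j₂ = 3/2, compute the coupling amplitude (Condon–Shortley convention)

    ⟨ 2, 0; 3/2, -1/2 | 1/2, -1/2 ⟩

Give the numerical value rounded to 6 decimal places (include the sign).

-0.447214

j₁+j₂−J=3  J+j₁−j₂=1  J−j₁+j₂=0  j₁+j₂+J+1=5
(j₁±m₁, j₂±m₂, J±M) = (2,2,1,2,0,1)
P² = 4/5
sum k=1..1:
  [1] −1/2 = -1/2
S = -1/2
C² = P²·S² = 1/5 ; C = -0.447214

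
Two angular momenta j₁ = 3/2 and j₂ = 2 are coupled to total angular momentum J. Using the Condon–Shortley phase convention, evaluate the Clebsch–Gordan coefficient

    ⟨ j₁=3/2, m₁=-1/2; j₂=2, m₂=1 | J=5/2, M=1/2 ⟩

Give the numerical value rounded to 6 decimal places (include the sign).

-0.597614

√[6·1!2!3!/7! · 1!2!3!1!3!2!] = √(72/35)
  +(−1)^0/∏(0,1,2,3,0,0)! = 1/12  (running 1/12)
  +(−1)^1/∏(1,0,1,2,1,1)! = -1/2  (running -5/12)
⟨..|..⟩ = √(72/35)·(-5/12) = -0.597614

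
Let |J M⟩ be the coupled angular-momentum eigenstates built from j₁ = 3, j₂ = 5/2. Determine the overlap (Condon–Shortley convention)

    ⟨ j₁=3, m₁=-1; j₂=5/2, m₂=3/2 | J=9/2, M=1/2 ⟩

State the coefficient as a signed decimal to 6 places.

j₁+j₂−J=1  J+j₁−j₂=5  J−j₁+j₂=4  j₁+j₂+J+1=11
(j₁±m₁, j₂±m₂, J±M) = (2,4,4,1,5,4)
P² = 184320/77
sum k=0..1:
  [0] +1/576 = 1/576
  [1] −1/72 = -1/72
S = -7/576
C² = P²·S² = 35/99 ; C = -0.594588

−√(35/99) = -0.594588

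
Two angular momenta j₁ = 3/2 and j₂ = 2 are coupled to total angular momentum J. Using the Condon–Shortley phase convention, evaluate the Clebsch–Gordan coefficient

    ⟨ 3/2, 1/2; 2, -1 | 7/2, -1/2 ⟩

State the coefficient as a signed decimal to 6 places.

√[8·0!3!4!/8! · 2!1!1!3!3!4!] = √(1728/35)
  +(−1)^0/∏(0,0,1,1,2,3)! = 1/12  (running 1/12)
⟨..|..⟩ = √(1728/35)·(1/12) = +0.585540

+√(12/35) = +0.585540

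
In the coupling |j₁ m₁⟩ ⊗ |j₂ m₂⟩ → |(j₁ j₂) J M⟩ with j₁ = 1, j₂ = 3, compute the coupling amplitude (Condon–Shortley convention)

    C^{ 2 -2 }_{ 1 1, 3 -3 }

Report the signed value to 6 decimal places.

+0.845154  (= +√(5/7))

j₁+j₂−J=2  J+j₁−j₂=0  J−j₁+j₂=4  j₁+j₂+J+1=7
(j₁±m₁, j₂±m₂, J±M) = (2,0,0,6,0,4)
P² = 11520/7
sum k=0..0:
  [0] +1/48 = 1/48
S = 1/48
C² = P²·S² = 5/7 ; C = +0.845154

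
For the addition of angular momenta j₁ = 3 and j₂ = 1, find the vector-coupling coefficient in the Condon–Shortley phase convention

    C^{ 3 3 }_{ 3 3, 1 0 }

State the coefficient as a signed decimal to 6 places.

+√(3/4) = +0.866025

triangle: 1!·5!·1!/8! = 120/40320
(j±m)!: 6!·0!·1!·1!·6!·0! = 518400
prefactor² = (2J+1)·Δ·N² = 10800
  k=0: +1/(0!·1!·0!·1!·5!·0!) = 1/120
Σ = 1/120  ⇒  CG² = 10800·1/120² = 3/4
CG = +√(3/4) = +0.866025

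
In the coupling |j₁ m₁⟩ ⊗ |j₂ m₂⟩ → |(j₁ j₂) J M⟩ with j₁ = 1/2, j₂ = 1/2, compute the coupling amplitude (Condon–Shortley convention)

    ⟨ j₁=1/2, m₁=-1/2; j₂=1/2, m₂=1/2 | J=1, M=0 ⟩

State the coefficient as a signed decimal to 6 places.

+√(1/2) = +0.707107

triangle: 0!·1!·1!/3! = 1/6
(j±m)!: 0!·1!·1!·0!·1!·1! = 1
prefactor² = (2J+1)·Δ·N² = 1/2
  k=0: +1/(0!·0!·1!·1!·0!·0!) = 1
Σ = 1  ⇒  CG² = 1/2·1² = 1/2
CG = +√(1/2) = +0.707107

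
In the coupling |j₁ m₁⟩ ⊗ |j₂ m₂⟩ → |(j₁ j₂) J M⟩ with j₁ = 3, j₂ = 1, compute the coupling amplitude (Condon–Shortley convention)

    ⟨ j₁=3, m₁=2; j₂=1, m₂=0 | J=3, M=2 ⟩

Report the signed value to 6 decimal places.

triangle: 1!·5!·1!/8! = 120/40320
(j±m)!: 5!·1!·1!·1!·5!·1! = 14400
prefactor² = (2J+1)·Δ·N² = 300
  k=0: +1/(0!·1!·1!·1!·4!·0!) = 1/24
  k=1: −1/(1!·0!·0!·0!·5!·1!) = -1/120
Σ = 1/30  ⇒  CG² = 300·1/30² = 1/3
CG = +√(1/3) = +0.577350

+0.577350  (= +√(1/3))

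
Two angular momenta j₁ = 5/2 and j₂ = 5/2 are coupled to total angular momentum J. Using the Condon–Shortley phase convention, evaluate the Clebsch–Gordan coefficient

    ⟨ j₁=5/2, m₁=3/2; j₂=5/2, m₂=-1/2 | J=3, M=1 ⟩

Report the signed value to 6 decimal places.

√[7·2!3!3!/9! · 4!1!2!3!4!2!] = √(96/5)
  +(−1)^0/∏(0,2,1,2,2,1)! = 1/8  (running 1/8)
  +(−1)^1/∏(1,1,0,1,3,2)! = -1/12  (running 1/24)
⟨..|..⟩ = √(96/5)·(1/24) = +0.182574

+√(1/30) = +0.182574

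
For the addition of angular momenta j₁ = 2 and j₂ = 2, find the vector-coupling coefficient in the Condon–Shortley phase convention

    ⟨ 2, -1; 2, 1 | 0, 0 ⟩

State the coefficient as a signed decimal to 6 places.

-0.447214  (= −√(1/5))

j₁+j₂−J=4  J+j₁−j₂=0  J−j₁+j₂=0  j₁+j₂+J+1=5
(j₁±m₁, j₂±m₂, J±M) = (1,3,3,1,0,0)
P² = 36/5
sum k=3..3:
  [3] −1/6 = -1/6
S = -1/6
C² = P²·S² = 1/5 ; C = -0.447214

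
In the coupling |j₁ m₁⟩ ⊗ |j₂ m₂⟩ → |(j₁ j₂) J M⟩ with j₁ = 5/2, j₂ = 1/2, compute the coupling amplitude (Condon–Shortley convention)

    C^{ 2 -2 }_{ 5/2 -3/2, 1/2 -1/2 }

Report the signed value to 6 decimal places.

+√(1/6) ≈ +0.408248

j₁+j₂−J=1  J+j₁−j₂=4  J−j₁+j₂=0  j₁+j₂+J+1=6
(j₁±m₁, j₂±m₂, J±M) = (1,4,0,1,0,4)
P² = 96
sum k=0..0:
  [0] +1/24 = 1/24
S = 1/24
C² = P²·S² = 1/6 ; C = +0.408248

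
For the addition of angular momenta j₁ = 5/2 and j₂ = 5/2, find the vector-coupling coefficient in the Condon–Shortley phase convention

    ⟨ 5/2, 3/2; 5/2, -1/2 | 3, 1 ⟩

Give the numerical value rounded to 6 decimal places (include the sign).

j₁+j₂−J=2  J+j₁−j₂=3  J−j₁+j₂=3  j₁+j₂+J+1=9
(j₁±m₁, j₂±m₂, J±M) = (4,1,2,3,4,2)
P² = 96/5
sum k=0..1:
  [0] +1/8 = 1/8
  [1] −1/12 = -1/12
S = 1/24
C² = P²·S² = 1/30 ; C = +0.182574

+0.182574  (= +√(1/30))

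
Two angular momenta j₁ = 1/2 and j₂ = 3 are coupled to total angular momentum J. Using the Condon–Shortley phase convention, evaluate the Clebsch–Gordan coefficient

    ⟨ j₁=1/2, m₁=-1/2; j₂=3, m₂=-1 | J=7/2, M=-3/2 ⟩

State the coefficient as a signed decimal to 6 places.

+0.845154

triangle: 0!·1!·6!/8! = 720/40320
(j±m)!: 0!·1!·2!·4!·2!·5! = 11520
prefactor² = (2J+1)·Δ·N² = 11520/7
  k=0: +1/(0!·0!·1!·2!·0!·4!) = 1/48
Σ = 1/48  ⇒  CG² = 11520/7·1/48² = 5/7
CG = +√(5/7) = +0.845154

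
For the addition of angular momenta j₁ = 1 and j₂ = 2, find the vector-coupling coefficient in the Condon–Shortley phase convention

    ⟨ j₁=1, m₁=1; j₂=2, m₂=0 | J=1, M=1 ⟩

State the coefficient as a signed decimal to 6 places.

√[3·2!0!2!/5! · 2!0!2!2!2!0!] = √(8/5)
  +(−1)^0/∏(0,2,0,2,0,0)! = 1/4  (running 1/4)
⟨..|..⟩ = √(8/5)·(1/4) = +0.316228

+√(1/10) ≈ +0.316228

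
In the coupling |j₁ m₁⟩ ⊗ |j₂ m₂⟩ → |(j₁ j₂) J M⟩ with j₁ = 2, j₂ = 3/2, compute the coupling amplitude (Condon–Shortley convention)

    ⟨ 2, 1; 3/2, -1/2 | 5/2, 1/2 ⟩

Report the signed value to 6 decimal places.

+√(5/14) = +0.597614

j₁+j₂−J=1  J+j₁−j₂=3  J−j₁+j₂=2  j₁+j₂+J+1=7
(j₁±m₁, j₂±m₂, J±M) = (3,1,1,2,3,2)
P² = 72/35
sum k=0..1:
  [0] +1/2 = 1/2
  [1] −1/12 = -1/12
S = 5/12
C² = P²·S² = 5/14 ; C = +0.597614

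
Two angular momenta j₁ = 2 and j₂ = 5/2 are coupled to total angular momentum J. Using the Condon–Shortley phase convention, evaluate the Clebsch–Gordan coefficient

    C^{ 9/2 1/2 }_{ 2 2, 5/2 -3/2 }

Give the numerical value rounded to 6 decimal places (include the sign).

j₁+j₂−J=0  J+j₁−j₂=4  J−j₁+j₂=5  j₁+j₂+J+1=10
(j₁±m₁, j₂±m₂, J±M) = (4,0,1,4,5,4)
P² = 92160/7
sum k=0..0:
  [0] +1/576 = 1/576
S = 1/576
C² = P²·S² = 5/126 ; C = +0.199205

+√(5/126) = +0.199205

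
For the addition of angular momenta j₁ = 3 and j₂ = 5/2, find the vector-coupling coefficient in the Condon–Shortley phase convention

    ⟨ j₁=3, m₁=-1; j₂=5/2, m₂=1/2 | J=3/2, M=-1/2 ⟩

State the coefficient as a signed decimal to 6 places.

j₁+j₂−J=4  J+j₁−j₂=2  J−j₁+j₂=1  j₁+j₂+J+1=8
(j₁±m₁, j₂±m₂, J±M) = (2,4,3,2,1,2)
P² = 192/35
sum k=2..3:
  [2] +1/8 = 1/8
  [3] −1/6 = -1/6
S = -1/24
C² = P²·S² = 1/105 ; C = -0.097590

-0.097590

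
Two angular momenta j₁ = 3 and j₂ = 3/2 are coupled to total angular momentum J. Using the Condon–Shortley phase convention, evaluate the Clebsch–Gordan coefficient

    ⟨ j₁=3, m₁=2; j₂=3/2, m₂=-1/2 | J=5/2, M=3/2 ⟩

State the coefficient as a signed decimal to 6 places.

+√(1/14) ≈ +0.267261

√[6·2!4!1!/8! · 5!1!1!2!4!1!] = √(288/7)
  +(−1)^0/∏(0,2,1,1,3,0)! = 1/12  (running 1/12)
  +(−1)^1/∏(1,1,0,0,4,1)! = -1/24  (running 1/24)
⟨..|..⟩ = √(288/7)·(1/24) = +0.267261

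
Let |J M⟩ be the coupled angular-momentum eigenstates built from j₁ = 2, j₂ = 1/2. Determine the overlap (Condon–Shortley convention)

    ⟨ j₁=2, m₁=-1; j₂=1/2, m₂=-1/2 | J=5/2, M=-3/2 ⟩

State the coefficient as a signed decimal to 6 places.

+0.894427

√[6·0!4!1!/6! · 1!3!0!1!1!4!] = √(144/5)
  +(−1)^0/∏(0,0,3,0,1,1)! = 1/6  (running 1/6)
⟨..|..⟩ = √(144/5)·(1/6) = +0.894427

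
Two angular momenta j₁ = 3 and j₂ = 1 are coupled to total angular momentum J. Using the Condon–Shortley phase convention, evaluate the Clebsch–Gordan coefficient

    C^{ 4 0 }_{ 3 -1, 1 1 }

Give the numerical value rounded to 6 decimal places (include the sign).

√[9·0!6!2!/9! · 2!4!2!0!4!4!] = √(13824/7)
  +(−1)^0/∏(0,0,4,2,2,0)! = 1/96  (running 1/96)
⟨..|..⟩ = √(13824/7)·(1/96) = +0.462910

+0.462910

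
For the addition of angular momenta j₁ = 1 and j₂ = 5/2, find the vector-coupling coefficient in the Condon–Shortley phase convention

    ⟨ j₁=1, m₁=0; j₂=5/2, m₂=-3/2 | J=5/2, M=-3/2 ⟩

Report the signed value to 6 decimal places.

j₁+j₂−J=1  J+j₁−j₂=1  J−j₁+j₂=4  j₁+j₂+J+1=7
(j₁±m₁, j₂±m₂, J±M) = (1,1,1,4,1,4)
P² = 576/35
sum k=0..1:
  [0] +1/6 = 1/6
  [1] −1/24 = -1/24
S = 1/8
C² = P²·S² = 9/35 ; C = +0.507093

+√(9/35) = +0.507093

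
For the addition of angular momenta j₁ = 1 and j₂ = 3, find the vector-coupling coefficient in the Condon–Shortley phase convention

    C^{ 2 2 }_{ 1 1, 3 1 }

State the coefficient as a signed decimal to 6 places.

j₁+j₂−J=2  J+j₁−j₂=0  J−j₁+j₂=4  j₁+j₂+J+1=7
(j₁±m₁, j₂±m₂, J±M) = (2,0,4,2,4,0)
P² = 768/7
sum k=0..0:
  [0] +1/48 = 1/48
S = 1/48
C² = P²·S² = 1/21 ; C = +0.218218

+0.218218  (= +√(1/21))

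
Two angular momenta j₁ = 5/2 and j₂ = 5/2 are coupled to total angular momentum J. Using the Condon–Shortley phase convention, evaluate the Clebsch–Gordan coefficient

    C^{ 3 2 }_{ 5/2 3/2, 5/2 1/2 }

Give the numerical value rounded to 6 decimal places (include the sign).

−√(1/12) ≈ -0.288675

√[7·2!3!3!/9! · 4!1!3!2!5!1!] = √(48)
  +(−1)^0/∏(0,2,1,3,2,0)! = 1/24  (running 1/24)
  +(−1)^1/∏(1,1,0,2,3,1)! = -1/12  (running -1/24)
⟨..|..⟩ = √(48)·(-1/24) = -0.288675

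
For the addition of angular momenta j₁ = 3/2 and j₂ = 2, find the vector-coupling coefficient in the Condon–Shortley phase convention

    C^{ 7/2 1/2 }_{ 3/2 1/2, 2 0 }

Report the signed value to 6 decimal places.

triangle: 0!·3!·4!/8! = 144/40320
(j±m)!: 2!·1!·2!·2!·4!·3! = 1152
prefactor² = (2J+1)·Δ·N² = 1152/35
  k=0: +1/(0!·0!·1!·2!·2!·2!) = 1/8
Σ = 1/8  ⇒  CG² = 1152/35·1/8² = 18/35
CG = +√(18/35) = +0.717137

+0.717137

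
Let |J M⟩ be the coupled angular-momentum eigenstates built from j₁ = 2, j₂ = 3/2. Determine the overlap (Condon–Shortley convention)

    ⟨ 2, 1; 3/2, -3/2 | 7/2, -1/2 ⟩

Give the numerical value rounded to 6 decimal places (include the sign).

+√(4/35) ≈ +0.338062

√[8·0!4!3!/8! · 3!1!0!3!3!4!] = √(5184/35)
  +(−1)^0/∏(0,0,1,0,3,3)! = 1/36  (running 1/36)
⟨..|..⟩ = √(5184/35)·(1/36) = +0.338062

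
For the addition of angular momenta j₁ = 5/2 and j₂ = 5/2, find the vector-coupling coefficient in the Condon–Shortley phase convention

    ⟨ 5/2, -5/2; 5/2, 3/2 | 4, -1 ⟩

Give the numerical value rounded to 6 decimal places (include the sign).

j₁+j₂−J=1  J+j₁−j₂=4  J−j₁+j₂=4  j₁+j₂+J+1=10
(j₁±m₁, j₂±m₂, J±M) = (0,5,4,1,3,5)
P² = 20736/7
sum k=1..1:
  [1] −1/144 = -1/144
S = -1/144
C² = P²·S² = 1/7 ; C = -0.377964

−√(1/7) ≈ -0.377964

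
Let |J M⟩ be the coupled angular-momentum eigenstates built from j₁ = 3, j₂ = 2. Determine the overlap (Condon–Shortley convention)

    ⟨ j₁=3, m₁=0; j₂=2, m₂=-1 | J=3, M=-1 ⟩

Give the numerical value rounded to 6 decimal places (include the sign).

-0.182574  (= −√(1/30))

triangle: 2!·4!·2!/9! = 96/362880
(j±m)!: 3!·3!·1!·3!·2!·4! = 10368
prefactor² = (2J+1)·Δ·N² = 96/5
  k=0: +1/(0!·2!·3!·1!·1!·1!) = 1/12
  k=1: −1/(1!·1!·2!·0!·2!·2!) = -1/8
Σ = -1/24  ⇒  CG² = 96/5·(-1/24)² = 1/30
CG = −√(1/30) = -0.182574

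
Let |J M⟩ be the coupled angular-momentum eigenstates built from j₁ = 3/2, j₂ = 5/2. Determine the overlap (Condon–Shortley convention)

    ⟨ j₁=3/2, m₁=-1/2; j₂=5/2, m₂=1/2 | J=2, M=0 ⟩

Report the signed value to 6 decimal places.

-0.267261  (= −√(1/14))

j₁+j₂−J=2  J+j₁−j₂=1  J−j₁+j₂=3  j₁+j₂+J+1=7
(j₁±m₁, j₂±m₂, J±M) = (1,2,3,2,2,2)
P² = 8/7
sum k=1..2:
  [1] −1/2 = -1/2
  [2] +1/4 = 1/4
S = -1/4
C² = P²·S² = 1/14 ; C = -0.267261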